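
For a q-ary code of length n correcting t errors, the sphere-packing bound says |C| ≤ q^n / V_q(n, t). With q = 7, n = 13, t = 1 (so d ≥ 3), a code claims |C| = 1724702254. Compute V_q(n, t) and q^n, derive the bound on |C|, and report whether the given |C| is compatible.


V_q(n, t) = 79, q^n = 96889010407, Hamming bound = 1226443169, |C| = 1724702254 > bound (violated).

Step 1: Compute V_q(n, t) = Σ_{j=0}^1 C(n, j) (q−1)^j.
  j = 0: C(13,0)·(6)^0 = 1·1 = 1.
  j = 1: C(13,1)·(6)^1 = 13·6 = 78.
  V_q(n, t) = 1 + 78 = 79.
Step 2: q^n = 7^13 = 96889010407.
Step 3: Hamming bound ⌊q^n / V_q(n,t)⌋ = ⌊96889010407/79⌋ = 1226443169.
Step 4: Compare |C| = 1724702254 to 1226443169: violated.
The claimed |C| lies above the Hamming bound, so no 7-ary code of length 13 with d ≥ 3 can have 1724702254 codewords.


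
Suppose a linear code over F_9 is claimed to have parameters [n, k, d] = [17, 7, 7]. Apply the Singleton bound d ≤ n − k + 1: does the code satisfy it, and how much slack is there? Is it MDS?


Singleton RHS = n − k + 1 = 11, slack = 4, bound satisfied, not MDS.

Singleton bound: d ≤ n − k + 1.
Here n = 17, k = 7, so n − k + 1 = 11.
Given d = 7, check d ≤ 11: YES.
Slack = (n − k + 1) − d = 4.
The code is NOT MDS (slack = 4 > 0).
Description: the claimed parameters are [17, 7, 7]_9; such a code would be non-MDS.


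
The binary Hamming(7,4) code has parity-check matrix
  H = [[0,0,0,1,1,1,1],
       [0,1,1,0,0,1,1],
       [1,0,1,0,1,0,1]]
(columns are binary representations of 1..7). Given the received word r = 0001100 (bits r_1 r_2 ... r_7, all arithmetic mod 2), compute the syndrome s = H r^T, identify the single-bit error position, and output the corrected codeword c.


s = (0, 0, 1)^T, error position = 1, corrected codeword c = 1001100

Compute s = H r^T mod 2 one row at a time:
  s_1 = 1 + 1 + 0 + 0 = 2 ≡ 0 (mod 2).
  s_2 = 0 + 0 + 0 + 0 = 0 ≡ 0 (mod 2).
  s_3 = 0 + 0 + 1 + 0 = 1 ≡ 1 (mod 2).
s = (0, 0, 1)^T — this equals column 1 of H (binary 001), so error is at position 1.
Correct: flip bit 1 of r = 0001100 to get c = 1001100.


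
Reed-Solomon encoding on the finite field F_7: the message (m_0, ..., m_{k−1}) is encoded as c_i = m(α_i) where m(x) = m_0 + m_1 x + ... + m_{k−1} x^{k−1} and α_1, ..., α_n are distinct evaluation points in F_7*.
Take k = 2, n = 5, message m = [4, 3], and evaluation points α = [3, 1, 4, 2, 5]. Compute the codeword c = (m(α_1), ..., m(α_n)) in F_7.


c = [6, 0, 2, 3, 5]

Message polynomial: m(x) = 4 + 3·x (mod 7).
For each evaluation point α_i, compute m(α_i) mod 7:
  α_1 = 3: Horner steps 3 → 6, so m(3) = 6.
  α_2 = 1: Horner steps 3 → 0, so m(1) = 0.
  α_3 = 4: Horner steps 3 → 2, so m(4) = 2.
  α_4 = 2: Horner steps 3 → 3, so m(2) = 3.
  α_5 = 5: Horner steps 3 → 5, so m(5) = 5.
Codeword c = [6, 0, 2, 3, 5] ∈ F_7^5.


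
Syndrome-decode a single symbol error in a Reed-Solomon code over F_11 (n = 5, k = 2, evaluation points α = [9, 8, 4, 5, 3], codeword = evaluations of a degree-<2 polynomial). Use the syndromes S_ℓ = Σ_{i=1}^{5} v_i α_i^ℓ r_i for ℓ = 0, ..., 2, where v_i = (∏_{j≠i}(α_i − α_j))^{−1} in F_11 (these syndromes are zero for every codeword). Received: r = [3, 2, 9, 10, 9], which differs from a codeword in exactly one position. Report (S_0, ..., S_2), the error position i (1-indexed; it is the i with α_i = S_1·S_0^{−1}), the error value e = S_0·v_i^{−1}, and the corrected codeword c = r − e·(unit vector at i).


S = (9, 5, 4), error at position 5, error magnitude e = 1, c = [3, 2, 9, 10, 8].

Step 1: column multipliers v_i = (∏_{j≠i}(α_i − α_j))^{−1} mod 11.
  i = 1 (α = 9): (9−8)(9−4)(9−5)(9−3) = 1·5·4·6 = 120 ≡ 10, so v_1 = 10^{−1} = 10 (mod 11).
  i = 2 (α = 8): (8−9)(8−4)(8−5)(8−3) = (−1)·4·3·5 = −60 ≡ 6, so v_2 = 6^{−1} = 2 (mod 11).
  i = 3 (α = 4): (4−9)(4−8)(4−5)(4−3) = (−5)·(−4)·(−1)·1 = −20 ≡ 2, so v_3 = 2^{−1} = 6 (mod 11).
  i = 4 (α = 5): (5−9)(5−8)(5−4)(5−3) = (−4)·(−3)·1·2 = 24 ≡ 2, so v_4 = 2^{−1} = 6 (mod 11).
  i = 5 (α = 3): (3−9)(3−8)(3−4)(3−5) = (−6)·(−5)·(−1)·(−2) = 60 ≡ 5, so v_5 = 5^{−1} = 9 (mod 11).
  v = [10, 2, 6, 6, 9].
Step 2: syndromes of r = [3, 2, 9, 10, 9] (all sums mod 11).
  S_0 = Σ v_i r_i = 10·3 + 2·2 + 6·9 + 6·10 + 9·9 = 229 ≡ 9.
  S_1 = Σ v_i α_i r_i = 10·9·3 + 2·8·2 + 6·4·9 + 6·5·10 + 9·3·9 = 1061 ≡ 5.
  α_i^2 mod 11 = [4, 9, 5, 3, 9].
  S_2 = Σ v_i α_i^2 r_i = 10·4·3 + 2·9·2 + 6·5·9 + 6·3·10 + 9·9·9 = 1335 ≡ 4.
  S = (9, 5, 4) ≠ 0, so r is not a codeword (an error is present).
Step 3: locate the error. For a single error e at position i, S_ℓ = v_i·e·α_i^ℓ, so α_err = S_1/S_0.
  S_0^{−1} = 9^{−1} = 5 (mod 11), so α_err = 5·5 = 25 ≡ 3 = α_5. Error position i = 5.
  Consistency check: S_2/S_1 = 4·9 = 36 ≡ 3 = α_err ✓ (single-error assumption holds).
Step 4: error magnitude e = S_0/v_5 = S_0·∏_{j≠5}(α_5 − α_j) = 9·5 = 45 ≡ 1 (mod 11).
Step 5: correct position 5: c_5 = r_5 − e = 9 − 1 ≡ 8 (mod 11). Hence c = [3, 2, 9, 10, 8].
  Check: interpolating c through the α_i gives m(x) = 5 + 1·x (degree < 2) with m(α_i) = c_i for every i, so c is indeed a codeword.


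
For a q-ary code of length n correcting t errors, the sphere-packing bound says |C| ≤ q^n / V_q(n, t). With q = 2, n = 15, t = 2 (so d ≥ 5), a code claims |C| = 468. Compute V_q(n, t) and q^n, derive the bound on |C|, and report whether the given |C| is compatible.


V_q(n, t) = 121, q^n = 32768, Hamming bound = 270, |C| = 468 > bound (violated).

Step 1: Compute V_q(n, t) = Σ_{j=0}^2 C(n, j) (q−1)^j.
  j = 0: C(15,0)·(1)^0 = 1·1 = 1.
  j = 1: C(15,1)·(1)^1 = 15·1 = 15.
  j = 2: C(15,2)·(1)^2 = 105·1 = 105.
  V_q(n, t) = 1 + 15 + 105 = 121.
Step 2: q^n = 2^15 = 32768.
Step 3: Hamming bound ⌊q^n / V_q(n,t)⌋ = ⌊32768/121⌋ = 270.
Step 4: Compare |C| = 468 to 270: violated.
The claimed |C| lies above the Hamming bound, so no 2-ary code of length 15 with d ≥ 5 can have 468 codewords.


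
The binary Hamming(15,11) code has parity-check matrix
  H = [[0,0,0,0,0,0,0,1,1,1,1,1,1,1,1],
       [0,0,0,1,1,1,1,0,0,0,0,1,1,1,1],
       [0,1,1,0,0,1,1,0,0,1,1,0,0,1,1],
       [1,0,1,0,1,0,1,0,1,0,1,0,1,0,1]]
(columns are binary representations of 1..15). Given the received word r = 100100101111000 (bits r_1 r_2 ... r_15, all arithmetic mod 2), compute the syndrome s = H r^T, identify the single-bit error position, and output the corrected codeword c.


s = (0, 1, 1, 0)^T, error position = 6, corrected codeword c = 100101101111000

Compute s = H r^T mod 2 one row at a time:
  s_1 = 0 + 1 + 1 + 1 + 1 + 0 + 0 + 0 = 4 ≡ 0 (mod 2).
  s_2 = 1 + 0 + 0 + 1 + 1 + 0 + 0 + 0 = 3 ≡ 1 (mod 2).
  s_3 = 0 + 0 + 0 + 1 + 1 + 1 + 0 + 0 = 3 ≡ 1 (mod 2).
  s_4 = 1 + 0 + 0 + 1 + 1 + 1 + 0 + 0 = 4 ≡ 0 (mod 2).
s = (0, 1, 1, 0)^T — this equals column 6 of H (binary 0110), so error is at position 6.
Correct: flip bit 6 of r = 100100101111000 to get c = 100101101111000.


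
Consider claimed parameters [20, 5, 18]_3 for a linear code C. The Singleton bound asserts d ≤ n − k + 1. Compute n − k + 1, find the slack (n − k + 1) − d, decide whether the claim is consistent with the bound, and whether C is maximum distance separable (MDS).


Singleton RHS = n − k + 1 = 16, slack = -2, bound violated (no such code; not MDS).

Singleton bound: d ≤ n − k + 1.
Here n = 20, k = 5, so n − k + 1 = 16.
Given d = 18, check d ≤ 16: NO.
Slack = (n − k + 1) − d = -2.
The slack is negative: d = 18 exceeds n − k + 1 = 16 by 2, so the Singleton bound is violated and no linear [20, 5, 18]_3 code can exist. In particular it is not MDS (MDS requires d = n − k + 1 exactly).
Description: the claimed parameters are [20, 5, 18]_3; such a code would be impossible (violates the Singleton bound).


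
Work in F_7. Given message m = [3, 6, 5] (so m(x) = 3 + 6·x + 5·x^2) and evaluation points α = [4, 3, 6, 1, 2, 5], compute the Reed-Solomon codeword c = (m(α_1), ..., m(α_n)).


c = [2, 3, 2, 0, 0, 4]

Message polynomial: m(x) = 3 + 6·x + 5·x^2 (mod 7).
For each evaluation point α_i, compute m(α_i) mod 7:
  α_1 = 4: Horner steps 5 → 5 → 2, so m(4) = 2.
  α_2 = 3: Horner steps 5 → 0 → 3, so m(3) = 3.
  α_3 = 6: Horner steps 5 → 1 → 2, so m(6) = 2.
  α_4 = 1: Horner steps 5 → 4 → 0, so m(1) = 0.
  α_5 = 2: Horner steps 5 → 2 → 0, so m(2) = 0.
  α_6 = 5: Horner steps 5 → 3 → 4, so m(5) = 4.
Codeword c = [2, 3, 2, 0, 0, 4] ∈ F_7^6.


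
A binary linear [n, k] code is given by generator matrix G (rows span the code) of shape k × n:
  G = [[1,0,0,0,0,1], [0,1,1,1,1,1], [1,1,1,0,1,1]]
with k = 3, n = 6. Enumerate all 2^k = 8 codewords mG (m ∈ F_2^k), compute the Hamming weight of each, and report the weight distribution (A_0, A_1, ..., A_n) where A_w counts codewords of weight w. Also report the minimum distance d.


Weight distribution: A_0 = 1, A_2 = 3, A_3 = 1, A_5 = 3. Minimum distance d = 2.

Enumerate all 2^3 = 8 messages m ∈ F_2^3.
For each, compute codeword c = mG in F_2^6, then tally its weight.
  m = 000 → c = 000000, weight = 0.
  m = 100 → c = 100001, weight = 2.
  m = 010 → c = 011111, weight = 5.
  m = 110 → c = 111110, weight = 5.
  m = 001 → c = 111011, weight = 5.
  m = 101 → c = 011010, weight = 3.
  m = 011 → c = 100100, weight = 2.
  m = 111 → c = 000101, weight = 2.
Tally weights:
  weight 0: 1 codewords.
  weight 2: 3 codewords.
  weight 3: 1 codewords.
  weight 5: 3 codewords.
Minimum distance d = smallest w > 0 with A_w > 0 = 2.
Sanity: Σ A_w = 8 = 2^3 = 8 ✓.


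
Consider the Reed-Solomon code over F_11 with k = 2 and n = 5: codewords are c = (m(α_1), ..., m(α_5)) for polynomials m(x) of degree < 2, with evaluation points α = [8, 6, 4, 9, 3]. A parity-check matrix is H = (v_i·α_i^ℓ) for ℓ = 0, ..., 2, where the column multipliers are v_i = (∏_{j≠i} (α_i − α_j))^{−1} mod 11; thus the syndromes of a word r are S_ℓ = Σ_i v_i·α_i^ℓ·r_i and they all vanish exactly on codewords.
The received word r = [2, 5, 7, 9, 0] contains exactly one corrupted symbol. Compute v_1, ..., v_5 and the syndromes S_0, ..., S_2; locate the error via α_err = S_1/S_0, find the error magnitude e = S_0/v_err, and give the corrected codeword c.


S = (2, 1, 6), error at position 2, error magnitude e = 6, c = [2, 10, 7, 9, 0].

Step 1: column multipliers v_i = (∏_{j≠i}(α_i − α_j))^{−1} mod 11.
  i = 1 (α = 8): (8−6)(8−4)(8−9)(8−3) = 2·4·(−1)·5 = −40 ≡ 4, so v_1 = 4^{−1} = 3 (mod 11).
  i = 2 (α = 6): (6−8)(6−4)(6−9)(6−3) = (−2)·2·(−3)·3 = 36 ≡ 3, so v_2 = 3^{−1} = 4 (mod 11).
  i = 3 (α = 4): (4−8)(4−6)(4−9)(4−3) = (−4)·(−2)·(−5)·1 = −40 ≡ 4, so v_3 = 4^{−1} = 3 (mod 11).
  i = 4 (α = 9): (9−8)(9−6)(9−4)(9−3) = 1·3·5·6 = 90 ≡ 2, so v_4 = 2^{−1} = 6 (mod 11).
  i = 5 (α = 3): (3−8)(3−6)(3−4)(3−9) = (−5)·(−3)·(−1)·(−6) = 90 ≡ 2, so v_5 = 2^{−1} = 6 (mod 11).
  v = [3, 4, 3, 6, 6].
Step 2: syndromes of r = [2, 5, 7, 9, 0] (all sums mod 11).
  S_0 = Σ v_i r_i = 3·2 + 4·5 + 3·7 + 6·9 + 6·0 = 101 ≡ 2.
  S_1 = Σ v_i α_i r_i = 3·8·2 + 4·6·5 + 3·4·7 + 6·9·9 + 6·3·0 = 738 ≡ 1.
  α_i^2 mod 11 = [9, 3, 5, 4, 9].
  S_2 = Σ v_i α_i^2 r_i = 3·9·2 + 4·3·5 + 3·5·7 + 6·4·9 + 6·9·0 = 435 ≡ 6.
  S = (2, 1, 6) ≠ 0, so r is not a codeword (an error is present).
Step 3: locate the error. For a single error e at position i, S_ℓ = v_i·e·α_i^ℓ, so α_err = S_1/S_0.
  S_0^{−1} = 2^{−1} = 6 (mod 11), so α_err = 1·6 = 6 ≡ 6 = α_2. Error position i = 2.
  Consistency check: S_2/S_1 = 6·1 = 6 ≡ 6 = α_err ✓ (single-error assumption holds).
Step 4: error magnitude e = S_0/v_2 = S_0·∏_{j≠2}(α_2 − α_j) = 2·3 = 6 ≡ 6 (mod 11).
Step 5: correct position 2: c_2 = r_2 − e = 5 − 6 ≡ 10 (mod 11). Hence c = [2, 10, 7, 9, 0].
  Check: interpolating c through the α_i gives m(x) = 1 + 7·x (degree < 2) with m(α_i) = c_i for every i, so c is indeed a codeword.


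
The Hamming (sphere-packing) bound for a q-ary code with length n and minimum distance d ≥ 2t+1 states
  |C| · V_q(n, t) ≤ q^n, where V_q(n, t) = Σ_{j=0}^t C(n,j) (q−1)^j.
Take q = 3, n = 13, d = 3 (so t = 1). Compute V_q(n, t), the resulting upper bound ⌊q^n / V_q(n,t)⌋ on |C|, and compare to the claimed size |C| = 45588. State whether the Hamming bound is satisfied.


V_q(n, t) = 27, q^n = 1594323, Hamming bound = 59049, |C| = 45588 ≤ bound (satisfied).

Step 1: Compute V_q(n, t) = Σ_{j=0}^1 C(n, j) (q−1)^j.
  j = 0: C(13,0)·(2)^0 = 1·1 = 1.
  j = 1: C(13,1)·(2)^1 = 13·2 = 26.
  V_q(n, t) = 1 + 26 = 27.
Step 2: q^n = 3^13 = 1594323.
Step 3: Hamming bound ⌊q^n / V_q(n,t)⌋ = ⌊1594323/27⌋ = 59049.
Step 4: Compare |C| = 45588 to 59049: satisfied.
The claimed |C| lies below the Hamming bound.


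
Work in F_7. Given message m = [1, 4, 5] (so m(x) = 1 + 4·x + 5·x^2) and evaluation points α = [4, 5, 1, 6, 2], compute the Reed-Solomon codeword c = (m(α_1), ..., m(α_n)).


c = [6, 6, 3, 2, 1]

Message polynomial: m(x) = 1 + 4·x + 5·x^2 (mod 7).
For each evaluation point α_i, compute m(α_i) mod 7:
  α_1 = 4: Horner steps 5 → 3 → 6, so m(4) = 6.
  α_2 = 5: Horner steps 5 → 1 → 6, so m(5) = 6.
  α_3 = 1: Horner steps 5 → 2 → 3, so m(1) = 3.
  α_4 = 6: Horner steps 5 → 6 → 2, so m(6) = 2.
  α_5 = 2: Horner steps 5 → 0 → 1, so m(2) = 1.
Codeword c = [6, 6, 3, 2, 1] ∈ F_7^5.


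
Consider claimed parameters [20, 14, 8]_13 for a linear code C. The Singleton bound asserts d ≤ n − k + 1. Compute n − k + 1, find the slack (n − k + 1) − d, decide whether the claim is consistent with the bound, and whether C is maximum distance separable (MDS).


Singleton RHS = n − k + 1 = 7, slack = -1, bound violated (no such code; not MDS).

Singleton bound: d ≤ n − k + 1.
Here n = 20, k = 14, so n − k + 1 = 7.
Given d = 8, check d ≤ 7: NO.
Slack = (n − k + 1) − d = -1.
The slack is negative: d = 8 exceeds n − k + 1 = 7 by 1, so the Singleton bound is violated and no linear [20, 14, 8]_13 code can exist. In particular it is not MDS (MDS requires d = n − k + 1 exactly).
Description: the claimed parameters are [20, 14, 8]_13; such a code would be impossible (violates the Singleton bound).


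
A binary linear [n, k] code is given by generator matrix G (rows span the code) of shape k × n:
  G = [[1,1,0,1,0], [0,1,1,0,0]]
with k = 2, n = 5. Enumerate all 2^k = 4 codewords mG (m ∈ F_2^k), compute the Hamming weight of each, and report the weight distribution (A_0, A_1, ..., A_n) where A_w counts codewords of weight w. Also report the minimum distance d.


Weight distribution: A_0 = 1, A_2 = 1, A_3 = 2. Minimum distance d = 2.

Enumerate all 2^2 = 4 messages m ∈ F_2^2.
For each, compute codeword c = mG in F_2^5, then tally its weight.
  m = 00 → c = 00000, weight = 0.
  m = 10 → c = 11010, weight = 3.
  m = 01 → c = 01100, weight = 2.
  m = 11 → c = 10110, weight = 3.
Tally weights:
  weight 0: 1 codewords.
  weight 2: 1 codewords.
  weight 3: 2 codewords.
Minimum distance d = smallest w > 0 with A_w > 0 = 2.
Sanity: Σ A_w = 4 = 2^2 = 4 ✓.


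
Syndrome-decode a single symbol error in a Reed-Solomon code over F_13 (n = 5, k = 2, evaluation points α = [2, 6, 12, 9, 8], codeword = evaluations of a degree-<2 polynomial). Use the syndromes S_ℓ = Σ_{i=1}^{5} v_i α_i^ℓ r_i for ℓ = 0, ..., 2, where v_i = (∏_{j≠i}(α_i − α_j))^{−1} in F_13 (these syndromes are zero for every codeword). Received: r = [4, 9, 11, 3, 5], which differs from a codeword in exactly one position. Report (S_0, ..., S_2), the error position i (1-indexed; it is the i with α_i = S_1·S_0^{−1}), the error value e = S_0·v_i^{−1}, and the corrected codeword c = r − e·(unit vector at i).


S = (8, 5, 8), error at position 3, error magnitude e = 1, c = [4, 9, 10, 3, 5].

Step 1: column multipliers v_i = (∏_{j≠i}(α_i − α_j))^{−1} mod 13.
  i = 1 (α = 2): (2−6)(2−12)(2−9)(2−8) = (−4)·(−10)·(−7)·(−6) = 1680 ≡ 3, so v_1 = 3^{−1} = 9 (mod 13).
  i = 2 (α = 6): (6−2)(6−12)(6−9)(6−8) = 4·(−6)·(−3)·(−2) = −144 ≡ 12, so v_2 = 12^{−1} = 12 (mod 13).
  i = 3 (α = 12): (12−2)(12−6)(12−9)(12−8) = 10·6·3·4 = 720 ≡ 5, so v_3 = 5^{−1} = 8 (mod 13).
  i = 4 (α = 9): (9−2)(9−6)(9−12)(9−8) = 7·3·(−3)·1 = −63 ≡ 2, so v_4 = 2^{−1} = 7 (mod 13).
  i = 5 (α = 8): (8−2)(8−6)(8−12)(8−9) = 6·2·(−4)·(−1) = 48 ≡ 9, so v_5 = 9^{−1} = 3 (mod 13).
  v = [9, 12, 8, 7, 3].
Step 2: syndromes of r = [4, 9, 11, 3, 5] (all sums mod 13).
  S_0 = Σ v_i r_i = 9·4 + 12·9 + 8·11 + 7·3 + 3·5 = 268 ≡ 8.
  S_1 = Σ v_i α_i r_i = 9·2·4 + 12·6·9 + 8·12·11 + 7·9·3 + 3·8·5 = 2085 ≡ 5.
  α_i^2 mod 13 = [4, 10, 1, 3, 12].
  S_2 = Σ v_i α_i^2 r_i = 9·4·4 + 12·10·9 + 8·1·11 + 7·3·3 + 3·12·5 = 1555 ≡ 8.
  S = (8, 5, 8) ≠ 0, so r is not a codeword (an error is present).
Step 3: locate the error. For a single error e at position i, S_ℓ = v_i·e·α_i^ℓ, so α_err = S_1/S_0.
  S_0^{−1} = 8^{−1} = 5 (mod 13), so α_err = 5·5 = 25 ≡ 12 = α_3. Error position i = 3.
  Consistency check: S_2/S_1 = 8·8 = 64 ≡ 12 = α_err ✓ (single-error assumption holds).
Step 4: error magnitude e = S_0/v_3 = S_0·∏_{j≠3}(α_3 − α_j) = 8·5 = 40 ≡ 1 (mod 13).
Step 5: correct position 3: c_3 = r_3 − e = 11 − 1 ≡ 10 (mod 13). Hence c = [4, 9, 10, 3, 5].
  Check: interpolating c through the α_i gives m(x) = 8 + 11·x (degree < 2) with m(α_i) = c_i for every i, so c is indeed a codeword.


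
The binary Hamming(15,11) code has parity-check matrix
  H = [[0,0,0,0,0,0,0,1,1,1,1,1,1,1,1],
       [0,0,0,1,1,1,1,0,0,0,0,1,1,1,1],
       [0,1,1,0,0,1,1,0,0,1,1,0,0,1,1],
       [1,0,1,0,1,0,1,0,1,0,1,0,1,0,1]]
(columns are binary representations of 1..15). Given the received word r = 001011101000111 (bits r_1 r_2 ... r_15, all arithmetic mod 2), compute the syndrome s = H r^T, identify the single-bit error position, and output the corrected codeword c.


s = (0, 0, 1, 0)^T, error position = 2, corrected codeword c = 011011101000111

Compute s = H r^T mod 2 one row at a time:
  s_1 = 0 + 1 + 0 + 0 + 0 + 1 + 1 + 1 = 4 ≡ 0 (mod 2).
  s_2 = 0 + 1 + 1 + 1 + 0 + 1 + 1 + 1 = 6 ≡ 0 (mod 2).
  s_3 = 0 + 1 + 1 + 1 + 0 + 0 + 1 + 1 = 5 ≡ 1 (mod 2).
  s_4 = 0 + 1 + 1 + 1 + 1 + 0 + 1 + 1 = 6 ≡ 0 (mod 2).
s = (0, 0, 1, 0)^T — this equals column 2 of H (binary 0010), so error is at position 2.
Correct: flip bit 2 of r = 001011101000111 to get c = 011011101000111.


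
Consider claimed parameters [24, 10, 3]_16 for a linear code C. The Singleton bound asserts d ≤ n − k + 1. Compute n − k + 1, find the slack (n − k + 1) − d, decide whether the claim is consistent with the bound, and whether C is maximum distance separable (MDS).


Singleton RHS = n − k + 1 = 15, slack = 12, bound satisfied, not MDS.

Singleton bound: d ≤ n − k + 1.
Here n = 24, k = 10, so n − k + 1 = 15.
Given d = 3, check d ≤ 15: YES.
Slack = (n − k + 1) − d = 12.
The code is NOT MDS (slack = 12 > 0).
Description: the claimed parameters are [24, 10, 3]_16; such a code would be non-MDS.


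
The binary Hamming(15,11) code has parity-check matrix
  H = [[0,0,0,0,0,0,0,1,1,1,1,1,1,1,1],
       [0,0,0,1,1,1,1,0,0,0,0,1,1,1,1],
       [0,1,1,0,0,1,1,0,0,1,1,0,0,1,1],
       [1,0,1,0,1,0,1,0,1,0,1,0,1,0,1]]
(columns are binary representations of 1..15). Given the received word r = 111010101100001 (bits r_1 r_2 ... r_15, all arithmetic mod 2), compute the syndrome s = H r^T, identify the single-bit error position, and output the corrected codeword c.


s = (1, 1, 1, 0)^T, error position = 14, corrected codeword c = 111010101100011

Compute s = H r^T mod 2 one row at a time:
  s_1 = 0 + 1 + 1 + 0 + 0 + 0 + 0 + 1 = 3 ≡ 1 (mod 2).
  s_2 = 0 + 1 + 0 + 1 + 0 + 0 + 0 + 1 = 3 ≡ 1 (mod 2).
  s_3 = 1 + 1 + 0 + 1 + 1 + 0 + 0 + 1 = 5 ≡ 1 (mod 2).
  s_4 = 1 + 1 + 1 + 1 + 1 + 0 + 0 + 1 = 6 ≡ 0 (mod 2).
s = (1, 1, 1, 0)^T — this equals column 14 of H (binary 1110), so error is at position 14.
Correct: flip bit 14 of r = 111010101100001 to get c = 111010101100011.


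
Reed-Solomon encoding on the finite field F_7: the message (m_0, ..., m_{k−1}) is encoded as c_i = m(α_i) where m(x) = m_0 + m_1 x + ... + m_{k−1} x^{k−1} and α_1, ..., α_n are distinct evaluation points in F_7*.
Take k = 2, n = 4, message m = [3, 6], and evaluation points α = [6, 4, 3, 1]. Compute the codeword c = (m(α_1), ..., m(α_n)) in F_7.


c = [4, 6, 0, 2]

Message polynomial: m(x) = 3 + 6·x (mod 7).
For each evaluation point α_i, compute m(α_i) mod 7:
  α_1 = 6: Horner steps 6 → 4, so m(6) = 4.
  α_2 = 4: Horner steps 6 → 6, so m(4) = 6.
  α_3 = 3: Horner steps 6 → 0, so m(3) = 0.
  α_4 = 1: Horner steps 6 → 2, so m(1) = 2.
Codeword c = [4, 6, 0, 2] ∈ F_7^4.


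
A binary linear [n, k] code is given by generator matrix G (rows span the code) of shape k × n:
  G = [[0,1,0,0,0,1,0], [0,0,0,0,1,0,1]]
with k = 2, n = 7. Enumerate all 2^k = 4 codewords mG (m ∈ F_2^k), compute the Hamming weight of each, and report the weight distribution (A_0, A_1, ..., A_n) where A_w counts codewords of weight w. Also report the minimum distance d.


Weight distribution: A_0 = 1, A_2 = 2, A_4 = 1. Minimum distance d = 2.

Enumerate all 2^2 = 4 messages m ∈ F_2^2.
For each, compute codeword c = mG in F_2^7, then tally its weight.
  m = 00 → c = 0000000, weight = 0.
  m = 10 → c = 0100010, weight = 2.
  m = 01 → c = 0000101, weight = 2.
  m = 11 → c = 0100111, weight = 4.
Tally weights:
  weight 0: 1 codewords.
  weight 2: 2 codewords.
  weight 4: 1 codewords.
Minimum distance d = smallest w > 0 with A_w > 0 = 2.
Sanity: Σ A_w = 4 = 2^2 = 4 ✓.


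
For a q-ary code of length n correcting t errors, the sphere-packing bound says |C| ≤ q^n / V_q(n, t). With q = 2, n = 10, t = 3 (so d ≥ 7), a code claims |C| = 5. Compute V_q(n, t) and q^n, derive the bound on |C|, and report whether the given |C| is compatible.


V_q(n, t) = 176, q^n = 1024, Hamming bound = 5, |C| = 5 ≤ bound (satisfied).

Step 1: Compute V_q(n, t) = Σ_{j=0}^3 C(n, j) (q−1)^j.
  j = 0: C(10,0)·(1)^0 = 1·1 = 1.
  j = 1: C(10,1)·(1)^1 = 10·1 = 10.
  j = 2: C(10,2)·(1)^2 = 45·1 = 45.
  j = 3: C(10,3)·(1)^3 = 120·1 = 120.
  V_q(n, t) = 1 + 10 + 45 + 120 = 176.
Step 2: q^n = 2^10 = 1024.
Step 3: Hamming bound ⌊q^n / V_q(n,t)⌋ = ⌊1024/176⌋ = 5.
Step 4: Compare |C| = 5 to 5: satisfied.
The claimed |C| lies at the Hamming bound (tight).


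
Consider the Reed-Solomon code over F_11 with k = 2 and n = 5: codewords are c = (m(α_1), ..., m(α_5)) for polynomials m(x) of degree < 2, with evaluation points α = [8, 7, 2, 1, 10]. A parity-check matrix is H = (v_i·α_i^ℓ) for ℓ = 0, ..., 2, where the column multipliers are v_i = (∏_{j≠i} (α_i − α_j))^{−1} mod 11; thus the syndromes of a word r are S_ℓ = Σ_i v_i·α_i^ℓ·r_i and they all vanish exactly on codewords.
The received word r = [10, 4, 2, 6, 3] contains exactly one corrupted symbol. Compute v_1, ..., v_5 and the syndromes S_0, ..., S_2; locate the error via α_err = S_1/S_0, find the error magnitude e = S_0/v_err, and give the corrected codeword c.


S = (8, 9, 6), error at position 1, error magnitude e = 10, c = [0, 4, 2, 6, 3].

Step 1: column multipliers v_i = (∏_{j≠i}(α_i − α_j))^{−1} mod 11.
  i = 1 (α = 8): (8−7)(8−2)(8−1)(8−10) = 1·6·7·(−2) = −84 ≡ 4, so v_1 = 4^{−1} = 3 (mod 11).
  i = 2 (α = 7): (7−8)(7−2)(7−1)(7−10) = (−1)·5·6·(−3) = 90 ≡ 2, so v_2 = 2^{−1} = 6 (mod 11).
  i = 3 (α = 2): (2−8)(2−7)(2−1)(2−10) = (−6)·(−5)·1·(−8) = −240 ≡ 2, so v_3 = 2^{−1} = 6 (mod 11).
  i = 4 (α = 1): (1−8)(1−7)(1−2)(1−10) = (−7)·(−6)·(−1)·(−9) = 378 ≡ 4, so v_4 = 4^{−1} = 3 (mod 11).
  i = 5 (α = 10): (10−8)(10−7)(10−2)(10−1) = 2·3·8·9 = 432 ≡ 3, so v_5 = 3^{−1} = 4 (mod 11).
  v = [3, 6, 6, 3, 4].
Step 2: syndromes of r = [10, 4, 2, 6, 3] (all sums mod 11).
  S_0 = Σ v_i r_i = 3·10 + 6·4 + 6·2 + 3·6 + 4·3 = 96 ≡ 8.
  S_1 = Σ v_i α_i r_i = 3·8·10 + 6·7·4 + 6·2·2 + 3·1·6 + 4·10·3 = 570 ≡ 9.
  α_i^2 mod 11 = [9, 5, 4, 1, 1].
  S_2 = Σ v_i α_i^2 r_i = 3·9·10 + 6·5·4 + 6·4·2 + 3·1·6 + 4·1·3 = 468 ≡ 6.
  S = (8, 9, 6) ≠ 0, so r is not a codeword (an error is present).
Step 3: locate the error. For a single error e at position i, S_ℓ = v_i·e·α_i^ℓ, so α_err = S_1/S_0.
  S_0^{−1} = 8^{−1} = 7 (mod 11), so α_err = 9·7 = 63 ≡ 8 = α_1. Error position i = 1.
  Consistency check: S_2/S_1 = 6·5 = 30 ≡ 8 = α_err ✓ (single-error assumption holds).
Step 4: error magnitude e = S_0/v_1 = S_0·∏_{j≠1}(α_1 − α_j) = 8·4 = 32 ≡ 10 (mod 11).
Step 5: correct position 1: c_1 = r_1 − e = 10 − 10 ≡ 0 (mod 11). Hence c = [0, 4, 2, 6, 3].
  Check: interpolating c through the α_i gives m(x) = 10 + 7·x (degree < 2) with m(α_i) = c_i for every i, so c is indeed a codeword.


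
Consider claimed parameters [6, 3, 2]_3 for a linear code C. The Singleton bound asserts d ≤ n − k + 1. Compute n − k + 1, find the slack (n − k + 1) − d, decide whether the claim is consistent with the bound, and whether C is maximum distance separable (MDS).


Singleton RHS = n − k + 1 = 4, slack = 2, bound satisfied, not MDS.

Singleton bound: d ≤ n − k + 1.
Here n = 6, k = 3, so n − k + 1 = 4.
Given d = 2, check d ≤ 4: YES.
Slack = (n − k + 1) − d = 2.
The code is NOT MDS (slack = 2 > 0).
Description: the claimed parameters are [6, 3, 2]_3; such a code would be non-MDS.


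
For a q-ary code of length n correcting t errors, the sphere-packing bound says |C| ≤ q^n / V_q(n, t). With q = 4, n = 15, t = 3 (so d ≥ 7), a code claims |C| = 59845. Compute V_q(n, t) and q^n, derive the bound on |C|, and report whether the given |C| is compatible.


V_q(n, t) = 13276, q^n = 1073741824, Hamming bound = 80878, |C| = 59845 ≤ bound (satisfied).

Step 1: Compute V_q(n, t) = Σ_{j=0}^3 C(n, j) (q−1)^j.
  j = 0: C(15,0)·(3)^0 = 1·1 = 1.
  j = 1: C(15,1)·(3)^1 = 15·3 = 45.
  j = 2: C(15,2)·(3)^2 = 105·9 = 945.
  j = 3: C(15,3)·(3)^3 = 455·27 = 12285.
  V_q(n, t) = 1 + 45 + 945 + 12285 = 13276.
Step 2: q^n = 4^15 = 1073741824.
Step 3: Hamming bound ⌊q^n / V_q(n,t)⌋ = ⌊1073741824/13276⌋ = 80878.
Step 4: Compare |C| = 59845 to 80878: satisfied.
The claimed |C| lies below the Hamming bound.


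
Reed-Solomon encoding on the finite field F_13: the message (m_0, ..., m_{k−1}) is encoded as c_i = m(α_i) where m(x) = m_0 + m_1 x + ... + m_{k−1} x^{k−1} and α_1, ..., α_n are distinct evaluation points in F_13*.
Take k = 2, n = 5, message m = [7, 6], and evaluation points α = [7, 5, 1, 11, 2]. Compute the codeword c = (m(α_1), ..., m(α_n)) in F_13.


c = [10, 11, 0, 8, 6]

Message polynomial: m(x) = 7 + 6·x (mod 13).
For each evaluation point α_i, compute m(α_i) mod 13:
  α_1 = 7: Horner steps 6 → 10, so m(7) = 10.
  α_2 = 5: Horner steps 6 → 11, so m(5) = 11.
  α_3 = 1: Horner steps 6 → 0, so m(1) = 0.
  α_4 = 11: Horner steps 6 → 8, so m(11) = 8.
  α_5 = 2: Horner steps 6 → 6, so m(2) = 6.
Codeword c = [10, 11, 0, 8, 6] ∈ F_13^5.


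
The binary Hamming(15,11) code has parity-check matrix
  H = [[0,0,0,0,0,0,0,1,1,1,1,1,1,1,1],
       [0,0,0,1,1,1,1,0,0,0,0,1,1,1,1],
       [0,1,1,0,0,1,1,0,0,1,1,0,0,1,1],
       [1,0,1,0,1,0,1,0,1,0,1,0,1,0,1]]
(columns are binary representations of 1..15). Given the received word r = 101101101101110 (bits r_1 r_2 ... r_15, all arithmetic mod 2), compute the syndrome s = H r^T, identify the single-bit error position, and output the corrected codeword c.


s = (1, 0, 1, 1)^T, error position = 11, corrected codeword c = 101101101111110

Compute s = H r^T mod 2 one row at a time:
  s_1 = 0 + 1 + 1 + 0 + 1 + 1 + 1 + 0 = 5 ≡ 1 (mod 2).
  s_2 = 1 + 0 + 1 + 1 + 1 + 1 + 1 + 0 = 6 ≡ 0 (mod 2).
  s_3 = 0 + 1 + 1 + 1 + 1 + 0 + 1 + 0 = 5 ≡ 1 (mod 2).
  s_4 = 1 + 1 + 0 + 1 + 1 + 0 + 1 + 0 = 5 ≡ 1 (mod 2).
s = (1, 0, 1, 1)^T — this equals column 11 of H (binary 1011), so error is at position 11.
Correct: flip bit 11 of r = 101101101101110 to get c = 101101101111110.


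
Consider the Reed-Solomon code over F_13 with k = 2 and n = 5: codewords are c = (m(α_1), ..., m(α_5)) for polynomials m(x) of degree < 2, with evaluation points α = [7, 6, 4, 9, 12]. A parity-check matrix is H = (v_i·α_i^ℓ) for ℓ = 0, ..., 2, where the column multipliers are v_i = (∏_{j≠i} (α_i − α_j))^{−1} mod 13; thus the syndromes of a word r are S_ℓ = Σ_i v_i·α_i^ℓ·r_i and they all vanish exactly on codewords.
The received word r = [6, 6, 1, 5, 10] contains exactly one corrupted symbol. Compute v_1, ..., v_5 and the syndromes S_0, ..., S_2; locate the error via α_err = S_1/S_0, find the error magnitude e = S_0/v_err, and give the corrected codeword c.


S = (2, 12, 7), error at position 2, error magnitude e = 6, c = [6, 0, 1, 5, 10].

Step 1: column multipliers v_i = (∏_{j≠i}(α_i − α_j))^{−1} mod 13.
  i = 1 (α = 7): (7−6)(7−4)(7−9)(7−12) = 1·3·(−2)·(−5) = 30 ≡ 4, so v_1 = 4^{−1} = 10 (mod 13).
  i = 2 (α = 6): (6−7)(6−4)(6−9)(6−12) = (−1)·2·(−3)·(−6) = −36 ≡ 3, so v_2 = 3^{−1} = 9 (mod 13).
  i = 3 (α = 4): (4−7)(4−6)(4−9)(4−12) = (−3)·(−2)·(−5)·(−8) = 240 ≡ 6, so v_3 = 6^{−1} = 11 (mod 13).
  i = 4 (α = 9): (9−7)(9−6)(9−4)(9−12) = 2·3·5·(−3) = −90 ≡ 1, so v_4 = 1^{−1} = 1 (mod 13).
  i = 5 (α = 12): (12−7)(12−6)(12−4)(12−9) = 5·6·8·3 = 720 ≡ 5, so v_5 = 5^{−1} = 8 (mod 13).
  v = [10, 9, 11, 1, 8].
Step 2: syndromes of r = [6, 6, 1, 5, 10] (all sums mod 13).
  S_0 = Σ v_i r_i = 10·6 + 9·6 + 11·1 + 1·5 + 8·10 = 210 ≡ 2.
  S_1 = Σ v_i α_i r_i = 10·7·6 + 9·6·6 + 11·4·1 + 1·9·5 + 8·12·10 = 1793 ≡ 12.
  α_i^2 mod 13 = [10, 10, 3, 3, 1].
  S_2 = Σ v_i α_i^2 r_i = 10·10·6 + 9·10·6 + 11·3·1 + 1·3·5 + 8·1·10 = 1268 ≡ 7.
  S = (2, 12, 7) ≠ 0, so r is not a codeword (an error is present).
Step 3: locate the error. For a single error e at position i, S_ℓ = v_i·e·α_i^ℓ, so α_err = S_1/S_0.
  S_0^{−1} = 2^{−1} = 7 (mod 13), so α_err = 12·7 = 84 ≡ 6 = α_2. Error position i = 2.
  Consistency check: S_2/S_1 = 7·12 = 84 ≡ 6 = α_err ✓ (single-error assumption holds).
Step 4: error magnitude e = S_0/v_2 = S_0·∏_{j≠2}(α_2 − α_j) = 2·3 = 6 ≡ 6 (mod 13).
Step 5: correct position 2: c_2 = r_2 − e = 6 − 6 ≡ 0 (mod 13). Hence c = [6, 0, 1, 5, 10].
  Check: interpolating c through the α_i gives m(x) = 3 + 6·x (degree < 2) with m(α_i) = c_i for every i, so c is indeed a codeword.


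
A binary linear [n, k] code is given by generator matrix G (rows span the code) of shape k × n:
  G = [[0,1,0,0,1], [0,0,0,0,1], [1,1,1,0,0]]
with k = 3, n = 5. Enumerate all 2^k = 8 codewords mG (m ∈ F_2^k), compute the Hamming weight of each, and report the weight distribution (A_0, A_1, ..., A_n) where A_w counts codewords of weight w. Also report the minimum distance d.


Weight distribution: A_0 = 1, A_1 = 2, A_2 = 2, A_3 = 2, A_4 = 1. Minimum distance d = 1.

Enumerate all 2^3 = 8 messages m ∈ F_2^3.
For each, compute codeword c = mG in F_2^5, then tally its weight.
  m = 000 → c = 00000, weight = 0.
  m = 100 → c = 01001, weight = 2.
  m = 010 → c = 00001, weight = 1.
  m = 110 → c = 01000, weight = 1.
  m = 001 → c = 11100, weight = 3.
  m = 101 → c = 10101, weight = 3.
  m = 011 → c = 11101, weight = 4.
  m = 111 → c = 10100, weight = 2.
Tally weights:
  weight 0: 1 codewords.
  weight 1: 2 codewords.
  weight 2: 2 codewords.
  weight 3: 2 codewords.
  weight 4: 1 codewords.
Minimum distance d = smallest w > 0 with A_w > 0 = 1.
Sanity: Σ A_w = 8 = 2^3 = 8 ✓.


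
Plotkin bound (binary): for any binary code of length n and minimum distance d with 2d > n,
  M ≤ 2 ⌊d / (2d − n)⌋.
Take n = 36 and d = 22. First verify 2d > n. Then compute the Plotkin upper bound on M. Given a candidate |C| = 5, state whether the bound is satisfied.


Plotkin bound M ≤ 4; given |C| = 5 > bound (violated).

Check applicability: 2d = 44, n = 36.
2d − n = 8 > 0, so Plotkin applies.
Compute d/(2d−n) = 22/8 ≈ 2.7500.
⌊d/(2d−n)⌋ = 2.
Plotkin bound: M ≤ 2·2 = 4.
Given |C| = 5, check: VIOLATED.
This |C| is above the Plotkin bound, so no binary code with n = 36, d = 22 and 5 codewords exists.


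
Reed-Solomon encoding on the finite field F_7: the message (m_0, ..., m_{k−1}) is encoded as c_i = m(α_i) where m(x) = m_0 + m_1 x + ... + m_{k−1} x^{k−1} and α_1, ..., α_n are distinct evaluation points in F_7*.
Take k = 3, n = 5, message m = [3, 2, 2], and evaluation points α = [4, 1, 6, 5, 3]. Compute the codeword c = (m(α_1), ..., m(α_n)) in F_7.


c = [1, 0, 3, 0, 6]

Message polynomial: m(x) = 3 + 2·x + 2·x^2 (mod 7).
For each evaluation point α_i, compute m(α_i) mod 7:
  α_1 = 4: Horner steps 2 → 3 → 1, so m(4) = 1.
  α_2 = 1: Horner steps 2 → 4 → 0, so m(1) = 0.
  α_3 = 6: Horner steps 2 → 0 → 3, so m(6) = 3.
  α_4 = 5: Horner steps 2 → 5 → 0, so m(5) = 0.
  α_5 = 3: Horner steps 2 → 1 → 6, so m(3) = 6.
Codeword c = [1, 0, 3, 0, 6] ∈ F_7^5.


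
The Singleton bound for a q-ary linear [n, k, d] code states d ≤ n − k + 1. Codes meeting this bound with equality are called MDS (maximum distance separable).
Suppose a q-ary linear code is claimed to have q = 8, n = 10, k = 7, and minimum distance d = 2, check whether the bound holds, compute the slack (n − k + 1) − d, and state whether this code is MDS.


Singleton RHS = n − k + 1 = 4, slack = 2, bound satisfied, not MDS.

Singleton bound: d ≤ n − k + 1.
Here n = 10, k = 7, so n − k + 1 = 4.
Given d = 2, check d ≤ 4: YES.
Slack = (n − k + 1) − d = 2.
The code is NOT MDS (slack = 2 > 0).
Description: the claimed parameters are [10, 7, 2]_8; such a code would be non-MDS.


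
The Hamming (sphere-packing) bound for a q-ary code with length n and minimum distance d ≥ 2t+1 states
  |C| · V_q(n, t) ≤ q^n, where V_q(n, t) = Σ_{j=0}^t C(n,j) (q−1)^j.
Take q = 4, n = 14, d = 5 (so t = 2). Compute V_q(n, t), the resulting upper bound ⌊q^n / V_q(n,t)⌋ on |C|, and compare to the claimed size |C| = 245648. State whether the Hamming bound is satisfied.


V_q(n, t) = 862, q^n = 268435456, Hamming bound = 311410, |C| = 245648 ≤ bound (satisfied).

Step 1: Compute V_q(n, t) = Σ_{j=0}^2 C(n, j) (q−1)^j.
  j = 0: C(14,0)·(3)^0 = 1·1 = 1.
  j = 1: C(14,1)·(3)^1 = 14·3 = 42.
  j = 2: C(14,2)·(3)^2 = 91·9 = 819.
  V_q(n, t) = 1 + 42 + 819 = 862.
Step 2: q^n = 4^14 = 268435456.
Step 3: Hamming bound ⌊q^n / V_q(n,t)⌋ = ⌊268435456/862⌋ = 311410.
Step 4: Compare |C| = 245648 to 311410: satisfied.
The claimed |C| lies below the Hamming bound.


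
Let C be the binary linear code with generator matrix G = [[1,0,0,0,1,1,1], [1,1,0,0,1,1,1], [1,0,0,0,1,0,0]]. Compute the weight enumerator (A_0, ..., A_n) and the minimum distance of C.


Weight distribution: A_0 = 1, A_1 = 1, A_2 = 2, A_3 = 2, A_4 = 1, A_5 = 1. Minimum distance d = 1.

Enumerate all 2^3 = 8 messages m ∈ F_2^3.
For each, compute codeword c = mG in F_2^7, then tally its weight.
  m = 000 → c = 0000000, weight = 0.
  m = 100 → c = 1000111, weight = 4.
  m = 010 → c = 1100111, weight = 5.
  m = 110 → c = 0100000, weight = 1.
  m = 001 → c = 1000100, weight = 2.
  m = 101 → c = 0000011, weight = 2.
  m = 011 → c = 0100011, weight = 3.
  m = 111 → c = 1100100, weight = 3.
Tally weights:
  weight 0: 1 codewords.
  weight 1: 1 codewords.
  weight 2: 2 codewords.
  weight 3: 2 codewords.
  weight 4: 1 codewords.
  weight 5: 1 codewords.
Minimum distance d = smallest w > 0 with A_w > 0 = 1.
Sanity: Σ A_w = 8 = 2^3 = 8 ✓.


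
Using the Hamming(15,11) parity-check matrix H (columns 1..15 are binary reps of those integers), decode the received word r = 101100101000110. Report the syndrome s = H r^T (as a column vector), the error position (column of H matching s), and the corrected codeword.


s = (1, 0, 1, 1)^T, error position = 11, corrected codeword c = 101100101010110

Compute s = H r^T mod 2 one row at a time:
  s_1 = 0 + 1 + 0 + 0 + 0 + 1 + 1 + 0 = 3 ≡ 1 (mod 2).
  s_2 = 1 + 0 + 0 + 1 + 0 + 1 + 1 + 0 = 4 ≡ 0 (mod 2).
  s_3 = 0 + 1 + 0 + 1 + 0 + 0 + 1 + 0 = 3 ≡ 1 (mod 2).
  s_4 = 1 + 1 + 0 + 1 + 1 + 0 + 1 + 0 = 5 ≡ 1 (mod 2).
s = (1, 0, 1, 1)^T — this equals column 11 of H (binary 1011), so error is at position 11.
Correct: flip bit 11 of r = 101100101000110 to get c = 101100101010110.


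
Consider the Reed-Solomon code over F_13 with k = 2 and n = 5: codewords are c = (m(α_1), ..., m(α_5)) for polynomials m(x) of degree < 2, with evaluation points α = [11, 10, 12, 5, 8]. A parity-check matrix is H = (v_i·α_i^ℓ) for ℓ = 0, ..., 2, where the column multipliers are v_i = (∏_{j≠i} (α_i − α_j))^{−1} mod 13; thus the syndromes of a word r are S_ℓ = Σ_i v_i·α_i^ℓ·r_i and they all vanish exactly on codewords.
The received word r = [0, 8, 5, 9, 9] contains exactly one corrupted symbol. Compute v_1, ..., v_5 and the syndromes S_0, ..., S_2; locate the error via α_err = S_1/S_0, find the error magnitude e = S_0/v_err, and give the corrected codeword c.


S = (4, 6, 9), error at position 5, error magnitude e = 11, c = [0, 8, 5, 9, 11].

Step 1: column multipliers v_i = (∏_{j≠i}(α_i − α_j))^{−1} mod 13.
  i = 1 (α = 11): (11−10)(11−12)(11−5)(11−8) = 1·(−1)·6·3 = −18 ≡ 8, so v_1 = 8^{−1} = 5 (mod 13).
  i = 2 (α = 10): (10−11)(10−12)(10−5)(10−8) = (−1)·(−2)·5·2 = 20 ≡ 7, so v_2 = 7^{−1} = 2 (mod 13).
  i = 3 (α = 12): (12−11)(12−10)(12−5)(12−8) = 1·2·7·4 = 56 ≡ 4, so v_3 = 4^{−1} = 10 (mod 13).
  i = 4 (α = 5): (5−11)(5−10)(5−12)(5−8) = (−6)·(−5)·(−7)·(−3) = 630 ≡ 6, so v_4 = 6^{−1} = 11 (mod 13).
  i = 5 (α = 8): (8−11)(8−10)(8−12)(8−5) = (−3)·(−2)·(−4)·3 = −72 ≡ 6, so v_5 = 6^{−1} = 11 (mod 13).
  v = [5, 2, 10, 11, 11].
Step 2: syndromes of r = [0, 8, 5, 9, 9] (all sums mod 13).
  S_0 = Σ v_i r_i = 5·0 + 2·8 + 10·5 + 11·9 + 11·9 = 264 ≡ 4.
  S_1 = Σ v_i α_i r_i = 5·11·0 + 2·10·8 + 10·12·5 + 11·5·9 + 11·8·9 = 2047 ≡ 6.
  α_i^2 mod 13 = [4, 9, 1, 12, 12].
  S_2 = Σ v_i α_i^2 r_i = 5·4·0 + 2·9·8 + 10·1·5 + 11·12·9 + 11·12·9 = 2570 ≡ 9.
  S = (4, 6, 9) ≠ 0, so r is not a codeword (an error is present).
Step 3: locate the error. For a single error e at position i, S_ℓ = v_i·e·α_i^ℓ, so α_err = S_1/S_0.
  S_0^{−1} = 4^{−1} = 10 (mod 13), so α_err = 6·10 = 60 ≡ 8 = α_5. Error position i = 5.
  Consistency check: S_2/S_1 = 9·11 = 99 ≡ 8 = α_err ✓ (single-error assumption holds).
Step 4: error magnitude e = S_0/v_5 = S_0·∏_{j≠5}(α_5 − α_j) = 4·6 = 24 ≡ 11 (mod 13).
Step 5: correct position 5: c_5 = r_5 − e = 9 − 11 ≡ 11 (mod 13). Hence c = [0, 8, 5, 9, 11].
  Check: interpolating c through the α_i gives m(x) = 10 + 5·x (degree < 2) with m(α_i) = c_i for every i, so c is indeed a codeword.


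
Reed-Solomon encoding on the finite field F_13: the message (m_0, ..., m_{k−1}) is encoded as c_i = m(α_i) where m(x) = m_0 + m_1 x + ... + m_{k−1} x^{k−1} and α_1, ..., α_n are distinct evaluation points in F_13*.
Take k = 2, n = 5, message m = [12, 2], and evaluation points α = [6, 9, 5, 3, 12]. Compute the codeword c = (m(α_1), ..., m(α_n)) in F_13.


c = [11, 4, 9, 5, 10]

Message polynomial: m(x) = 12 + 2·x (mod 13).
For each evaluation point α_i, compute m(α_i) mod 13:
  α_1 = 6: Horner steps 2 → 11, so m(6) = 11.
  α_2 = 9: Horner steps 2 → 4, so m(9) = 4.
  α_3 = 5: Horner steps 2 → 9, so m(5) = 9.
  α_4 = 3: Horner steps 2 → 5, so m(3) = 5.
  α_5 = 12: Horner steps 2 → 10, so m(12) = 10.
Codeword c = [11, 4, 9, 5, 10] ∈ F_13^5.


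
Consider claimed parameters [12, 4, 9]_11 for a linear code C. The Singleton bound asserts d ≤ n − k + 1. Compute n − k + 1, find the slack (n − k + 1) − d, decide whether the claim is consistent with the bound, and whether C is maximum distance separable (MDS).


Singleton RHS = n − k + 1 = 9, slack = 0, bound satisfied, MDS.

Singleton bound: d ≤ n − k + 1.
Here n = 12, k = 4, so n − k + 1 = 9.
Given d = 9, check d ≤ 9: YES.
Slack = (n − k + 1) − d = 0.
The code is MDS (slack = 0).
Description: the claimed parameters are [12, 4, 9]_11; such a code would be MDS (meets Singleton bound).
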